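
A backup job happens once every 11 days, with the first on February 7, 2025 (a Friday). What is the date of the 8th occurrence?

April 25, 2025

The 8th occurrence is 7 intervals after the first: 7 × 11 = 77 days after February 7, 2025.
February has 28 days — 21 days to the end of February leaves 56.
March has 31 days (25 left).
25 days into April → April 25, 2025.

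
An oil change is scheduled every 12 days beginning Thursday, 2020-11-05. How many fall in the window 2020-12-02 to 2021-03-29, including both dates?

Occurrences land 12·i days after 2020-11-05 for i = 0, 1, 2, …
2020-12-02 is 27 days after the start; 27 ÷ 12 = 2 remainder 3; since the remainder is 3, round up to i = 3. First occurrence in the window: #4 on 2020-12-11 (3×12 = 36 days in).
2021-03-29 is 144 days after the start; 144 ÷ 12 = 12 remainder 0. Last occurrence in the window: #13 on 2021-03-29.
Occurrences #4 through #13: 10 in total.

10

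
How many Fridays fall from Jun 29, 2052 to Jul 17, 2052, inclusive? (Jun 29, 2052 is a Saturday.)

Jun 29, 2052 is a Saturday; the first Friday on or after it is Jul 5, 2052 (6 days later).
From Jul 5, 2052 to Jul 17, 2052 is 17 − 5 = 12 days.
12 ÷ 7 = 1 full weeks with remainder 5, so 1 more Fridays after the first → 2.

2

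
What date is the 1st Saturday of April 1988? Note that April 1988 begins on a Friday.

April 1988 begins on a Friday, so the first Saturday is April 2 (1 day later).

2 April 1988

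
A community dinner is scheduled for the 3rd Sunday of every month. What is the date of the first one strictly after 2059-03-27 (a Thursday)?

March 2059 starts on a Saturday; its first Sunday is the 2nd, so the 3rd Sunday is the 16th — 2059-03-16.
That is not after 2059-03-27, so look at April 2059.
April 2059 starts on a Tuesday; its first Sunday is the 6th, so the 3rd Sunday is the 20th — 2059-04-20.

2059-04-20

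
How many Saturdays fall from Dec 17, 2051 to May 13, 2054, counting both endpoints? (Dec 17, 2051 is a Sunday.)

Dec 17, 2051 is a Sunday; the first Saturday on or after it is Dec 23, 2051 (6 days later).
From Dec 23, 2051 to May 13, 2054: 8 + 366 + 365 + 133 = 872 days (rest of 2051, 2052, 2053, to May 13, 2054 in 2054).
872 ÷ 7 = 124 full weeks with remainder 4, so 124 more Saturdays after the first → 125.

125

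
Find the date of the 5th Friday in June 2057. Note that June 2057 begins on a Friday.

June 2057 begins on a Friday, so the first Friday is June 1.
The 5th Friday is 4 weeks later: 1 + 28 = 29.

June 29, 2057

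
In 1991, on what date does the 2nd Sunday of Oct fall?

The first Sunday of Oct 1991 is Oct 6.
The 2nd Sunday is 1 weeks later: 6 + 7 = 13.

Oct 13, 1991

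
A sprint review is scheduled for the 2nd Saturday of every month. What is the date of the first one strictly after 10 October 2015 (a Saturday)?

October 2015 starts on a Thursday; its first Saturday is the 3rd, so the 2nd Saturday is the 10th — 10 October 2015.
That is not after 10 October 2015, so look at November 2015.
November 2015 starts on a Sunday; its first Saturday is the 7th, so the 2nd Saturday is the 14th — 14 November 2015.

14 November 2015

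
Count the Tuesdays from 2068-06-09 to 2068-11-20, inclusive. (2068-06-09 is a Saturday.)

2068-06-09 is a Saturday; the first Tuesday on or after it is 2068-06-12 (3 days later).
From 2068-06-12 to 2068-11-20: 18 + 31 + 31 + 30 + 31 + 20 = 161 days (rest of June, July, August, September, October, November).
161 ÷ 7 = 23 full weeks with remainder 0, so 23 more Tuesdays after the first → 24.

24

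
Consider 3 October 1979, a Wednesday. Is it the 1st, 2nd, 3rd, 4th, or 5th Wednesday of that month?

Day 3 falls in week ⌈3/7⌉ of the month.
Days 1–7 hold the 1st Wednesday, 8–14 the 2nd, 15–21 the 3rd, 22–28 the 4th, 29–31 the 5th.
3 is in the range for the 1st.

1st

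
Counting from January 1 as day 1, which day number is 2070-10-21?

Days in months before October: 31 + 28 + 31 + 30 + 31 + 30 + 31 + 31 + 30 = 273.
Plus 21 days into October → day 294.

294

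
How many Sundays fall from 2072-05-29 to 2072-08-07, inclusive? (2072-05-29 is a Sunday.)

11

2072-05-29 is a Sunday; the first Sunday on or after it is 2072-05-29.
From 2072-05-29 to 2072-08-07: 2 + 30 + 31 + 7 = 70 days (rest of May, June, July, August).
70 ÷ 7 = 10 full weeks with remainder 0, so 10 more Sundays after the first → 11.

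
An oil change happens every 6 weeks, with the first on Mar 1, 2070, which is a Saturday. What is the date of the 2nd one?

Apr 12, 2070

The 2nd occurrence is 1 interval after the first: 1 × 42 = 42 days after Mar 1, 2070.
Mar has 31 days — 30 days to the end of Mar leaves 12.
12 days into Apr → Apr 12, 2070.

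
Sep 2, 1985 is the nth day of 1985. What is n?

Days in months before Sep: 31 + 28 + 31 + 30 + 31 + 30 + 31 + 31 = 243.
Plus 2 days into Sep → day 245.

245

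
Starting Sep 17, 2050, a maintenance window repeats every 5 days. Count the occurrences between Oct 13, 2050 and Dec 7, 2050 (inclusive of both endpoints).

11

Occurrences land 5·i days after Sep 17, 2050 for i = 0, 1, 2, …
Oct 13, 2050 is 26 days after the start; 26 ÷ 5 = 5 remainder 1; since the remainder is 1, round up to i = 6. First occurrence in the window: #7 on Oct 17, 2050 (6×5 = 30 days in).
Dec 7, 2050 is 81 days after the start; 81 ÷ 5 = 16 remainder 1. Last occurrence in the window: #17 on Dec 6, 2050.
Occurrences #7 through #17: 11 in total.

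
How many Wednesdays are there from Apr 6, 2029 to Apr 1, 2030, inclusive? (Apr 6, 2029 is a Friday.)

51

Apr 6, 2029 is a Friday; the first Wednesday on or after it is Apr 11, 2029 (5 days later).
From Apr 11, 2029 to Apr 1, 2030: 264 + 91 = 355 days (rest of 2029, to Apr 1, 2030 in 2030).
355 ÷ 7 = 50 full weeks with remainder 5, so 50 more Wednesdays after the first → 51.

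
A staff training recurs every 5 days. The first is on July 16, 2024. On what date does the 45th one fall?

The 45th occurrence is 44 intervals after the first: 44 × 5 = 220 days after July 16, 2024.
July has 31 days — 15 days to the end of July leaves 205.
August has 31 days (174 left).
September has 30 days (144 left).
October has 31 days (113 left).
November has 30 days (83 left).
December has 31 days (52 left).
January has 31 days (21 left).
21 days into February → February 21, 2025.

February 21, 2025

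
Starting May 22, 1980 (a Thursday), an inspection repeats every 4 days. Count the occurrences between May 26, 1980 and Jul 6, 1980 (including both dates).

11

Occurrences land 4·i days after May 22, 1980 for i = 0, 1, 2, …
May 26, 1980 is 4 days after the start; 4 ÷ 4 = 1 remainder 0. First occurrence in the window: #2 on May 26, 1980 (1×4 = 4 days in).
Jul 6, 1980 is 45 days after the start; 45 ÷ 4 = 11 remainder 1. Last occurrence in the window: #12 on Jul 5, 1980.
Occurrences #2 through #12: 11 in total.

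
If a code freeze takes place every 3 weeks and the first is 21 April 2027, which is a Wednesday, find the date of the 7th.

25 August 2027

The 7th occurrence is 6 intervals after the first: 6 × 21 = 126 days after 21 April 2027.
April has 30 days — 9 days to the end of April leaves 117.
May has 31 days (86 left).
June has 30 days (56 left).
July has 31 days (25 left).
25 days into August → 25 August 2027.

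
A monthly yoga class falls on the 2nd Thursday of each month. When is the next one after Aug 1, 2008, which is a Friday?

Aug 14, 2008

Aug 2008 starts on a Friday; its first Thursday is the 7th, so the 2nd Thursday is the 14th — Aug 14, 2008.
Aug 14, 2008 is after Aug 1, 2008, so that is the next one.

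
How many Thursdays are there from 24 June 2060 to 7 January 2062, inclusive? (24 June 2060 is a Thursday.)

24 June 2060 is a Thursday; the first Thursday on or after it is 24 June 2060.
From 24 June 2060 to 7 January 2062: 190 + 365 + 7 = 562 days (rest of 2060, 2061, to 7 January 2062 in 2062).
562 ÷ 7 = 80 full weeks with remainder 2, so 80 more Thursdays after the first → 81.

81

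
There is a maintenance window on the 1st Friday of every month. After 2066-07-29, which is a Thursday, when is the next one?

July 2066 starts on a Thursday, so its 1st Friday is 2066-07-02 (1 day in).
That is not after 2066-07-29, so look at August 2066.
August 2066 starts on a Sunday, so its 1st Friday is 2066-08-06 (5 days in).

2066-08-06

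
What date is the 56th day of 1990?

January has 31 days (56 − 31 = 25 remain).
25 into February → February 25.

25 February 1990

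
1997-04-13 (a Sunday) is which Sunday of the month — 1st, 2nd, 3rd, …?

2nd

Day 13 falls in week ⌈13/7⌉ of the month.
Days 1–7 hold the 1st Sunday, 8–14 the 2nd, 15–21 the 3rd, 22–28 the 4th, 29–31 the 5th.
13 is in the range for the 2nd.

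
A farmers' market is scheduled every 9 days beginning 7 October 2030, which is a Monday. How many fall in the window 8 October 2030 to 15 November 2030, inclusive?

4

Occurrences land 9·i days after 7 October 2030 for i = 0, 1, 2, …
8 October 2030 is 1 day after the start; 1 ÷ 9 = 0 remainder 1; since the remainder is 1, round up to i = 1. First occurrence in the window: #2 on 16 October 2030 (1×9 = 9 days in).
15 November 2030 is 39 days after the start; 39 ÷ 9 = 4 remainder 3. Last occurrence in the window: #5 on 12 November 2030.
Occurrences #2 through #5: 4 in total.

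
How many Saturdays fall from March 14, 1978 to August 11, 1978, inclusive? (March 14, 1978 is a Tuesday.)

March 14, 1978 is a Tuesday; the first Saturday on or after it is March 18, 1978 (4 days later).
From March 18, 1978 to August 11, 1978: 13 + 30 + 31 + 30 + 31 + 11 = 146 days (rest of March, April, May, June, July, August).
146 ÷ 7 = 20 full weeks with remainder 6, so 20 more Saturdays after the first → 21.

21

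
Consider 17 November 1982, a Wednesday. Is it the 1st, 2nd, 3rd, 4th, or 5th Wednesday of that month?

3rd

Day 17 falls in week ⌈17/7⌉ of the month.
Days 1–7 hold the 1st Wednesday, 8–14 the 2nd, 15–21 the 3rd, 22–28 the 4th, 29–31 the 5th.
17 is in the range for the 3rd.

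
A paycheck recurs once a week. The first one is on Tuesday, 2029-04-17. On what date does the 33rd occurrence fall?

2029-11-27

The 33rd occurrence is 32 intervals after the first: 32 × 7 = 224 days after 2029-04-17.
April has 30 days — 13 days to the end of April leaves 211.
May has 31 days (180 left).
June has 30 days (150 left).
July has 31 days (119 left).
August has 31 days (88 left).
September has 30 days (58 left).
October has 31 days (27 left).
27 days into November → 2029-11-27.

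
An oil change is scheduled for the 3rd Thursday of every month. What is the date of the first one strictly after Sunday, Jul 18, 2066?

Jul 2066 starts on a Thursday; its first Thursday is the 1st, so the 3rd Thursday is the 15th — Jul 15, 2066.
That is not after Jul 18, 2066, so look at Aug 2066.
Aug 2066 starts on a Sunday; its first Thursday is the 5th, so the 3rd Thursday is the 19th — Aug 19, 2066.

Aug 19, 2066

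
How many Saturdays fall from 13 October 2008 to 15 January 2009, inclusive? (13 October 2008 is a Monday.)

13 October 2008 is a Monday; the first Saturday on or after it is 18 October 2008 (5 days later).
From 18 October 2008 to 15 January 2009: 13 + 30 + 31 + 15 = 89 days (rest of October, November, December, January).
89 ÷ 7 = 12 full weeks with remainder 5, so 12 more Saturdays after the first → 13.

13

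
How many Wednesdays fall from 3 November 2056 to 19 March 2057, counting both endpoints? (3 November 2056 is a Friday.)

19

3 November 2056 is a Friday; the first Wednesday on or after it is 8 November 2056 (5 days later).
From 8 November 2056 to 19 March 2057: 22 + 31 + 31 + 28 + 19 = 131 days (rest of November, December, January, February, March).
131 ÷ 7 = 18 full weeks with remainder 5, so 18 more Wednesdays after the first → 19.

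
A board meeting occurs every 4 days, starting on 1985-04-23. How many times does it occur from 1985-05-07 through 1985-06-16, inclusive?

10

Occurrences land 4·i days after 1985-04-23 for i = 0, 1, 2, …
1985-05-07 is 14 days after the start; 14 ÷ 4 = 3 remainder 2; since the remainder is 2, round up to i = 4. First occurrence in the window: #5 on 1985-05-09 (4×4 = 16 days in).
1985-06-16 is 54 days after the start; 54 ÷ 4 = 13 remainder 2. Last occurrence in the window: #14 on 1985-06-14.
Occurrences #5 through #14: 10 in total.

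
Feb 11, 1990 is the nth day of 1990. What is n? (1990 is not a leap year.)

Days in months before Feb: 31 = 31.
Plus 11 days into Feb → day 42.

42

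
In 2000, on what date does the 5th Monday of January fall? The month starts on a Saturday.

January 31, 2000

January 2000 begins on a Saturday, so the first Monday is January 3 (2 days later).
The 5th Monday is 4 weeks later: 3 + 28 = 31.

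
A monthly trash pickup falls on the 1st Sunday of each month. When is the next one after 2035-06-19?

2035-07-01

June 2035 starts on a Friday, so its 1st Sunday is 2035-06-03 (2 days in).
That is not after 2035-06-19, so look at July 2035.
July 2035 starts on a Sunday, so its 1st Sunday is 2035-07-01.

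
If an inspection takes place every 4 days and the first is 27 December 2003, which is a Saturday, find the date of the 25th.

1 April 2004

The 25th occurrence is 24 intervals after the first: 24 × 4 = 96 days after 27 December 2003.
December has 31 days — 4 days to the end of December leaves 92.
January has 31 days (61 left).
February has 29 days (32 left).
March has 31 days (1 left).
1 day into April → 1 April 2004.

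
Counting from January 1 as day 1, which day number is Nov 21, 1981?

Days in months before Nov: 31 + 28 + 31 + 30 + 31 + 30 + 31 + 31 + 30 + 31 = 304.
Plus 21 days into Nov → day 325.

325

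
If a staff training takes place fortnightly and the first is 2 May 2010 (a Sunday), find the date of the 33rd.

24 July 2011

The 33rd occurrence is 32 intervals after the first: 32 × 14 = 448 days after 2 May 2010.
May has 31 days — 29 days to the end of May leaves 419.
From end of May to end of 2010 is 214 days (205 left).
January has 31 days (174 left).
February has 28 days (146 left).
March has 31 days (115 left).
April has 30 days (85 left).
May has 31 days (54 left).
June has 30 days (24 left).
24 days into July → 24 July 2011.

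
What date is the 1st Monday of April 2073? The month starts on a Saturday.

April 2073 begins on a Saturday, so the first Monday is April 3 (2 days later).

April 3, 2073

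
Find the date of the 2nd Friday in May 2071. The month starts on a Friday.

May 2071 begins on a Friday, so the first Friday is May 1.
The 2nd Friday is 1 weeks later: 1 + 7 = 8.

2071-05-08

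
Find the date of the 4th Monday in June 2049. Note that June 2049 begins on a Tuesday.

2049-06-28

June 2049 begins on a Tuesday, so the first Monday is June 7 (6 days later).
The 4th Monday is 3 weeks later: 7 + 21 = 28.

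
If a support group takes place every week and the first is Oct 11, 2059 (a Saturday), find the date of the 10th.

The 10th occurrence is 9 intervals after the first: 9 × 7 = 63 days after Oct 11, 2059.
Oct has 31 days — 20 days to the end of Oct leaves 43.
Nov has 30 days (13 left).
13 days into Dec → Dec 13, 2059.

Dec 13, 2059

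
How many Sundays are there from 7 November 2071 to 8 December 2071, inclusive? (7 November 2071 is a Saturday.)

7 November 2071 is a Saturday; the first Sunday on or after it is 8 November 2071 (1 day later).
From 8 November 2071 to 8 December 2071: 22 + 8 = 30 days (rest of November, December).
30 ÷ 7 = 4 full weeks with remainder 2, so 4 more Sundays after the first → 5.

5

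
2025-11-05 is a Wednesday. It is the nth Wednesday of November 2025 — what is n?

Day 5 falls in week ⌈5/7⌉ of the month.
Days 1–7 hold the 1st Wednesday, 8–14 the 2nd, 15–21 the 3rd, 22–28 the 4th, 29–31 the 5th.
5 is in the range for the 1st.

1st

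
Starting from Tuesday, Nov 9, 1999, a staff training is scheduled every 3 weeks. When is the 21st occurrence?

The 21st occurrence is 20 intervals after the first: 20 × 21 = 420 days after Nov 9, 1999.
Nov has 30 days — 21 days to the end of Nov leaves 399.
Dec has 31 days (368 left).
Jan has 31 days (337 left).
Feb has 29 days (308 left).
Mar has 31 days (277 left).
Apr has 30 days (247 left).
May has 31 days (216 left).
Jun has 30 days (186 left).
Jul has 31 days (155 left).
Aug has 31 days (124 left).
Sep has 30 days (94 left).
Oct has 31 days (63 left).
Nov has 30 days (33 left).
Dec has 31 days (2 left).
2 days into Jan → Jan 2, 2001.

Jan 2, 2001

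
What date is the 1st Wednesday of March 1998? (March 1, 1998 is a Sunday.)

March 1998 begins on a Sunday, so the first Wednesday is March 4 (3 days later).

4 March 1998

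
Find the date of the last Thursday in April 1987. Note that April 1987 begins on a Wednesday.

April 1987 begins on a Wednesday, so the first Thursday is April 2 (1 day later).
April 1987 has 30 days. Adding weeks: 2, 9, 16, 23, 30 — the last one ≤ 30 is the 30th.

30 April 1987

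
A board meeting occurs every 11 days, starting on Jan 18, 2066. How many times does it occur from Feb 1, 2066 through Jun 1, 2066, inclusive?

11

Occurrences land 11·i days after Jan 18, 2066 for i = 0, 1, 2, …
Feb 1, 2066 is 14 days after the start; 14 ÷ 11 = 1 remainder 3; since the remainder is 3, round up to i = 2. First occurrence in the window: #3 on Feb 9, 2066 (2×11 = 22 days in).
Jun 1, 2066 is 134 days after the start; 134 ÷ 11 = 12 remainder 2. Last occurrence in the window: #13 on May 30, 2066.
Occurrences #3 through #13: 11 in total.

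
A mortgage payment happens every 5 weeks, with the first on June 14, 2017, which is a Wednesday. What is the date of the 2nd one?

July 19, 2017

The 2nd occurrence is 1 interval after the first: 1 × 35 = 35 days after June 14, 2017.
June has 30 days — 16 days to the end of June leaves 19.
19 days into July → July 19, 2017.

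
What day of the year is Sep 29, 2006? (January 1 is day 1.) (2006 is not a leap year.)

272

Days in months before Sep: 31 + 28 + 31 + 30 + 31 + 30 + 31 + 31 = 243.
Plus 29 days into Sep → day 272.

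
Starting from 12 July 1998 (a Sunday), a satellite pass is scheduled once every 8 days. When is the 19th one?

3 December 1998

The 19th occurrence is 18 intervals after the first: 18 × 8 = 144 days after 12 July 1998.
July has 31 days — 19 days to the end of July leaves 125.
August has 31 days (94 left).
September has 30 days (64 left).
October has 31 days (33 left).
November has 30 days (3 left).
3 days into December → 3 December 1998.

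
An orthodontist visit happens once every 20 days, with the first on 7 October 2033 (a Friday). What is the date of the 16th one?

The 16th occurrence is 15 intervals after the first: 15 × 20 = 300 days after 7 October 2033.
October has 31 days — 24 days to the end of October leaves 276.
November has 30 days (246 left).
December has 31 days (215 left).
January has 31 days (184 left).
February has 28 days (156 left).
March has 31 days (125 left).
April has 30 days (95 left).
May has 31 days (64 left).
June has 30 days (34 left).
July has 31 days (3 left).
3 days into August → 3 August 2034.

3 August 2034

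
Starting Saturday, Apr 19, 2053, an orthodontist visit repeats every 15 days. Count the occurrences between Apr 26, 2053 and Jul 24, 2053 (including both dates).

6

Occurrences land 15·i days after Apr 19, 2053 for i = 0, 1, 2, …
Apr 26, 2053 is 7 days after the start; 7 ÷ 15 = 0 remainder 7; since the remainder is 7, round up to i = 1. First occurrence in the window: #2 on May 4, 2053 (1×15 = 15 days in).
Jul 24, 2053 is 96 days after the start; 96 ÷ 15 = 6 remainder 6. Last occurrence in the window: #7 on Jul 18, 2053.
Occurrences #2 through #7: 6 in total.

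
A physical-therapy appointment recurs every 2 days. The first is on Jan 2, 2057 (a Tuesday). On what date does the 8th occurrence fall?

Jan 16, 2057

The 8th occurrence is 7 intervals after the first: 7 × 2 = 14 days after Jan 2, 2057.
14 days later is Jan 16, 2057.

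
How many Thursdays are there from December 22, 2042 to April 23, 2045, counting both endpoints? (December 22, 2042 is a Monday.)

122

December 22, 2042 is a Monday; the first Thursday on or after it is December 25, 2042 (3 days later).
From December 25, 2042 to April 23, 2045: 6 + 365 + 366 + 113 = 850 days (rest of 2042, 2043, 2044, to April 23, 2045 in 2045).
850 ÷ 7 = 121 full weeks with remainder 3, so 121 more Thursdays after the first → 122.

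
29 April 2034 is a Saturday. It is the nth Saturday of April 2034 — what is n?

5th

Day 29 falls in week ⌈29/7⌉ of the month.
Days 1–7 hold the 1st Saturday, 8–14 the 2nd, 15–21 the 3rd, 22–28 the 4th, 29–31 the 5th.
29 is in the range for the 5th.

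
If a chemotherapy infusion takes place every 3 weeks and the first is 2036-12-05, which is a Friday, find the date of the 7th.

2037-04-10

The 7th occurrence is 6 intervals after the first: 6 × 21 = 126 days after 2036-12-05.
December has 31 days — 26 days to the end of December leaves 100.
January has 31 days (69 left).
February has 28 days (41 left).
March has 31 days (10 left).
10 days into April → 2037-04-10.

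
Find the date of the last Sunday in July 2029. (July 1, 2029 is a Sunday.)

2029-07-29

July 2029 begins on a Sunday, so the first Sunday is July 1.
July 2029 has 31 days. Adding weeks: 1, 8, 15, 22, 29 — the last one ≤ 31 is the 29th.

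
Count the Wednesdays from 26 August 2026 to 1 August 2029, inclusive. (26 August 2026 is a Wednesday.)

154

26 August 2026 is a Wednesday; the first Wednesday on or after it is 26 August 2026.
From 26 August 2026 to 1 August 2029: 127 + 365 + 366 + 213 = 1071 days (rest of 2026, 2027, 2028, to 1 August 2029 in 2029).
1071 ÷ 7 = 153 full weeks with remainder 0, so 153 more Wednesdays after the first → 154.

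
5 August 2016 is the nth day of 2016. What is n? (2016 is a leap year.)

218

Days in months before August: 31 + 29 + 31 + 30 + 31 + 30 + 31 = 213.
Plus 5 days into August → day 218.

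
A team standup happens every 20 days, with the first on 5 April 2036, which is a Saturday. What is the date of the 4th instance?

4 June 2036

The 4th occurrence is 3 intervals after the first: 3 × 20 = 60 days after 5 April 2036.
April has 30 days — 25 days to the end of April leaves 35.
May has 31 days (4 left).
4 days into June → 4 June 2036.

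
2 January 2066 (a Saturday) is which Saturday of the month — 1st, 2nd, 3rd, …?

1st

Day 2 falls in week ⌈2/7⌉ of the month.
Days 1–7 hold the 1st Saturday, 8–14 the 2nd, 15–21 the 3rd, 22–28 the 4th, 29–31 the 5th.
2 is in the range for the 1st.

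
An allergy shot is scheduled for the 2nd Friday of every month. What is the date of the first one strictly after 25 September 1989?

September 1989 starts on a Friday; its first Friday is the 1st, so the 2nd Friday is the 8th — 8 September 1989.
That is not after 25 September 1989, so look at October 1989.
October 1989 starts on a Sunday; its first Friday is the 6th, so the 2nd Friday is the 13th — 13 October 1989.

13 October 1989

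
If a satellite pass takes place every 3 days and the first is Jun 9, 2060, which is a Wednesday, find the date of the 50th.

Nov 3, 2060

The 50th occurrence is 49 intervals after the first: 49 × 3 = 147 days after Jun 9, 2060.
Jun has 30 days — 21 days to the end of Jun leaves 126.
Jul has 31 days (95 left).
Aug has 31 days (64 left).
Sep has 30 days (34 left).
Oct has 31 days (3 left).
3 days into Nov → Nov 3, 2060.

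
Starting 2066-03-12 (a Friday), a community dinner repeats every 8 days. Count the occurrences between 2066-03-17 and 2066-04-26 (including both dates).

5

Occurrences land 8·i days after 2066-03-12 for i = 0, 1, 2, …
2066-03-17 is 5 days after the start; 5 ÷ 8 = 0 remainder 5; since the remainder is 5, round up to i = 1. First occurrence in the window: #2 on 2066-03-20 (1×8 = 8 days in).
2066-04-26 is 45 days after the start; 45 ÷ 8 = 5 remainder 5. Last occurrence in the window: #6 on 2066-04-21.
Occurrences #2 through #6: 5 in total.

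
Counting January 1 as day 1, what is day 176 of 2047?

Jan has 31 days (176 − 31 = 145 remain).
Feb has 28 days (145 − 28 = 117 remain).
Mar has 31 days (117 − 31 = 86 remain).
Apr has 30 days (86 − 30 = 56 remain).
May has 31 days (56 − 31 = 25 remain).
25 into Jun → Jun 25.

Jun 25, 2047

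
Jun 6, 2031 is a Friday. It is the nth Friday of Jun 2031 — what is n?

Day 6 falls in week ⌈6/7⌉ of the month.
Days 1–7 hold the 1st Friday, 8–14 the 2nd, 15–21 the 3rd, 22–28 the 4th, 29–31 the 5th.
6 is in the range for the 1st.

1st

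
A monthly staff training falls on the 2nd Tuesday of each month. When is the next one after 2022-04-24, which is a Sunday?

April 2022 starts on a Friday; its first Tuesday is the 5th, so the 2nd Tuesday is the 12th — 2022-04-12.
That is not after 2022-04-24, so look at May 2022.
May 2022 starts on a Sunday; its first Tuesday is the 3rd, so the 2nd Tuesday is the 10th — 2022-05-10.

2022-05-10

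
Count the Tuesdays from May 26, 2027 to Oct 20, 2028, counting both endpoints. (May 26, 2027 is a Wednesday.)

73

May 26, 2027 is a Wednesday; the first Tuesday on or after it is Jun 1, 2027 (6 days later).
From Jun 1, 2027 to Oct 20, 2028: 213 + 294 = 507 days (rest of 2027, to Oct 20, 2028 in 2028).
507 ÷ 7 = 72 full weeks with remainder 3, so 72 more Tuesdays after the first → 73.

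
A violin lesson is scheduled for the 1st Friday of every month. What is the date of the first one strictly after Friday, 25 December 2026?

1 January 2027

December 2026 starts on a Tuesday, so its 1st Friday is 4 December 2026 (3 days in).
That is not after 25 December 2026, so look at January 2027.
January 2027 starts on a Friday, so its 1st Friday is 1 January 2027.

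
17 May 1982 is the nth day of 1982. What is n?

Days in months before May: 31 + 28 + 31 + 30 = 120.
Plus 17 days into May → day 137.

137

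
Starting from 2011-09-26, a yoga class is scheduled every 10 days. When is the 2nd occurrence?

2011-10-06

The 2nd occurrence is 1 interval after the first: 1 × 10 = 10 days after 2011-09-26.
September has 30 days — 4 days to the end of September leaves 6.
6 days into October → 2011-10-06.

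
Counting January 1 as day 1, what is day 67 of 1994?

January has 31 days (67 − 31 = 36 remain).
February has 28 days (36 − 28 = 8 remain).
8 into March → March 8.

March 8, 1994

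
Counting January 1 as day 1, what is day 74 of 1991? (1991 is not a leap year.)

1991-03-15

January has 31 days (74 − 31 = 43 remain).
February has 28 days (43 − 28 = 15 remain).
15 into March → March 15.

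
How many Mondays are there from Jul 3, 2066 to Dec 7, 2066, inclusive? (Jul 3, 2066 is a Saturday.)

23

Jul 3, 2066 is a Saturday; the first Monday on or after it is Jul 5, 2066 (2 days later).
From Jul 5, 2066 to Dec 7, 2066: 26 + 31 + 30 + 31 + 30 + 7 = 155 days (rest of Jul, Aug, Sep, Oct, Nov, Dec).
155 ÷ 7 = 22 full weeks with remainder 1, so 22 more Mondays after the first → 23.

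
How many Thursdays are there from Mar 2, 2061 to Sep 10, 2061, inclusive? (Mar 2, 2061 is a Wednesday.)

28

Mar 2, 2061 is a Wednesday; the first Thursday on or after it is Mar 3, 2061 (1 day later).
From Mar 3, 2061 to Sep 10, 2061: 28 + 30 + 31 + 30 + 31 + 31 + 10 = 191 days (rest of Mar, Apr, May, Jun, Jul, Aug, Sep).
191 ÷ 7 = 27 full weeks with remainder 2, so 27 more Thursdays after the first → 28.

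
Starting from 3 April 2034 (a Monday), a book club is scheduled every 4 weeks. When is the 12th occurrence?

The 12th occurrence is 11 intervals after the first: 11 × 28 = 308 days after 3 April 2034.
April has 30 days — 27 days to the end of April leaves 281.
May has 31 days (250 left).
June has 30 days (220 left).
July has 31 days (189 left).
August has 31 days (158 left).
September has 30 days (128 left).
October has 31 days (97 left).
November has 30 days (67 left).
December has 31 days (36 left).
January has 31 days (5 left).
5 days into February → 5 February 2035.

5 February 2035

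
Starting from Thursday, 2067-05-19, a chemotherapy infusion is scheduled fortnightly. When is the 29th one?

The 29th occurrence is 28 intervals after the first: 28 × 14 = 392 days after 2067-05-19.
May has 31 days — 12 days to the end of May leaves 380.
June has 30 days (350 left).
July has 31 days (319 left).
August has 31 days (288 left).
September has 30 days (258 left).
October has 31 days (227 left).
November has 30 days (197 left).
December has 31 days (166 left).
January has 31 days (135 left).
February has 29 days (106 left).
March has 31 days (75 left).
April has 30 days (45 left).
May has 31 days (14 left).
14 days into June → 2068-06-14.

2068-06-14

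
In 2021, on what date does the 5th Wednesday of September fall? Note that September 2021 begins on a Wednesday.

September 2021 begins on a Wednesday, so the first Wednesday is September 1.
The 5th Wednesday is 4 weeks later: 1 + 28 = 29.

2021-09-29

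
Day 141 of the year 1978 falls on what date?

21 May 1978

January has 31 days (141 − 31 = 110 remain).
February has 28 days (110 − 28 = 82 remain).
March has 31 days (82 − 31 = 51 remain).
April has 30 days (51 − 30 = 21 remain).
21 into May → May 21.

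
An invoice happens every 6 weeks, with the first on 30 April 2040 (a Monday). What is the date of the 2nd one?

11 June 2040

The 2nd occurrence is 1 interval after the first: 1 × 42 = 42 days after 30 April 2040.
April has 30 days — 0 days to the end of April leaves 42.
May has 31 days (11 left).
11 days into June → 11 June 2040.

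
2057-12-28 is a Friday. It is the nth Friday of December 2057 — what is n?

4th

Day 28 falls in week ⌈28/7⌉ of the month.
Days 1–7 hold the 1st Friday, 8–14 the 2nd, 15–21 the 3rd, 22–28 the 4th, 29–31 the 5th.
28 is in the range for the 4th.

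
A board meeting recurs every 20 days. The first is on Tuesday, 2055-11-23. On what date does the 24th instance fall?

The 24th occurrence is 23 intervals after the first: 23 × 20 = 460 days after 2055-11-23.
November has 30 days — 7 days to the end of November leaves 453.
From end of November to end of 2055 is 31 days (422 left).
2056 has 366 days (56 left).
January has 31 days (25 left).
25 days into February → 2057-02-25.

2057-02-25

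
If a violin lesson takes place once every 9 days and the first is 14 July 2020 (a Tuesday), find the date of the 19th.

23 December 2020

The 19th occurrence is 18 intervals after the first: 18 × 9 = 162 days after 14 July 2020.
July has 31 days — 17 days to the end of July leaves 145.
August has 31 days (114 left).
September has 30 days (84 left).
October has 31 days (53 left).
November has 30 days (23 left).
23 days into December → 23 December 2020.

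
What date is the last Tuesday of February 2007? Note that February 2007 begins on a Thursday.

27 February 2007

February 2007 begins on a Thursday, so the first Tuesday is February 6 (5 days later).
February 2007 has 28 days. Adding weeks: 6, 13, 20, 27 — the last one ≤ 28 is the 27th.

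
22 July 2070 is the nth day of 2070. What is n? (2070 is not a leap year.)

203

Days in months before July: 31 + 28 + 31 + 30 + 31 + 30 = 181.
Plus 22 days into July → day 203.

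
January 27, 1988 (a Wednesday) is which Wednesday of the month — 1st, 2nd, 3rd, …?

Day 27 falls in week ⌈27/7⌉ of the month.
Days 1–7 hold the 1st Wednesday, 8–14 the 2nd, 15–21 the 3rd, 22–28 the 4th, 29–31 the 5th.
27 is in the range for the 4th.

4th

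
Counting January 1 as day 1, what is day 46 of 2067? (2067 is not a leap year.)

2067-02-15

January has 31 days (46 − 31 = 15 remain).
15 into February → February 15.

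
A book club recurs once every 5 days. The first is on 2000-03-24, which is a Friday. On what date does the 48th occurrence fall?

The 48th occurrence is 47 intervals after the first: 47 × 5 = 235 days after 2000-03-24.
March has 31 days — 7 days to the end of March leaves 228.
April has 30 days (198 left).
May has 31 days (167 left).
June has 30 days (137 left).
July has 31 days (106 left).
August has 31 days (75 left).
September has 30 days (45 left).
October has 31 days (14 left).
14 days into November → 2000-11-14.

2000-11-14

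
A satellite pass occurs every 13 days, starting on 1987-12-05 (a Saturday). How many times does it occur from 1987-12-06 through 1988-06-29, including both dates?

Occurrences land 13·i days after 1987-12-05 for i = 0, 1, 2, …
1987-12-06 is 1 day after the start; 1 ÷ 13 = 0 remainder 1; since the remainder is 1, round up to i = 1. First occurrence in the window: #2 on 1987-12-18 (1×13 = 13 days in).
1988-06-29 is 207 days after the start; 207 ÷ 13 = 15 remainder 12. Last occurrence in the window: #16 on 1988-06-17.
Occurrences #2 through #16: 15 in total.

15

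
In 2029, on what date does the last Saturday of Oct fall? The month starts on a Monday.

Oct 2029 begins on a Monday, so the first Saturday is Oct 6 (5 days later).
Oct 2029 has 31 days. Adding weeks: 6, 13, 20, 27 — the last one ≤ 31 is the 27th.

Oct 27, 2029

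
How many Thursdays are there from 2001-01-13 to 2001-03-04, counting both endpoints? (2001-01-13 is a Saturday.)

7

2001-01-13 is a Saturday; the first Thursday on or after it is 2001-01-18 (5 days later).
From 2001-01-18 to 2001-03-04: 13 + 28 + 4 = 45 days (rest of January, February, March).
45 ÷ 7 = 6 full weeks with remainder 3, so 6 more Thursdays after the first → 7.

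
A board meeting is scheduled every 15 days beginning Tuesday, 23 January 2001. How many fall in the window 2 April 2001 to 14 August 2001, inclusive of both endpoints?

Occurrences land 15·i days after 23 January 2001 for i = 0, 1, 2, …
2 April 2001 is 69 days after the start; 69 ÷ 15 = 4 remainder 9; since the remainder is 9, round up to i = 5. First occurrence in the window: #6 on 8 April 2001 (5×15 = 75 days in).
14 August 2001 is 203 days after the start; 203 ÷ 15 = 13 remainder 8. Last occurrence in the window: #14 on 6 August 2001.
Occurrences #6 through #14: 9 in total.

9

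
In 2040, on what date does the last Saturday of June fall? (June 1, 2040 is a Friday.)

June 30, 2040

June 2040 begins on a Friday, so the first Saturday is June 2 (1 day later).
June 2040 has 30 days. Adding weeks: 2, 9, 16, 23, 30 — the last one ≤ 30 is the 30th.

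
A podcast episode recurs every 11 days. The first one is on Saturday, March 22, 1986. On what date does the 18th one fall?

September 25, 1986

The 18th occurrence is 17 intervals after the first: 17 × 11 = 187 days after March 22, 1986.
March has 31 days — 9 days to the end of March leaves 178.
April has 30 days (148 left).
May has 31 days (117 left).
June has 30 days (87 left).
July has 31 days (56 left).
August has 31 days (25 left).
25 days into September → September 25, 1986.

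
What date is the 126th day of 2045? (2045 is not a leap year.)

January has 31 days (126 − 31 = 95 remain).
February has 28 days (95 − 28 = 67 remain).
March has 31 days (67 − 31 = 36 remain).
April has 30 days (36 − 30 = 6 remain).
6 into May → May 6.

6 May 2045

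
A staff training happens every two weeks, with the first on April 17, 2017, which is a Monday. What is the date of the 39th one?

October 1, 2018

The 39th occurrence is 38 intervals after the first: 38 × 14 = 532 days after April 17, 2017.
April has 30 days — 13 days to the end of April leaves 519.
From end of April to end of 2017 is 245 days (274 left).
January has 31 days (243 left).
February has 28 days (215 left).
March has 31 days (184 left).
April has 30 days (154 left).
May has 31 days (123 left).
June has 30 days (93 left).
July has 31 days (62 left).
August has 31 days (31 left).
September has 30 days (1 left).
1 day into October → October 1, 2018.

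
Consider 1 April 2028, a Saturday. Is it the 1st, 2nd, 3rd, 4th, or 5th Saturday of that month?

Day 1 falls in week ⌈1/7⌉ of the month.
Days 1–7 hold the 1st Saturday, 8–14 the 2nd, 15–21 the 3rd, 22–28 the 4th, 29–31 the 5th.
1 is in the range for the 1st.

1st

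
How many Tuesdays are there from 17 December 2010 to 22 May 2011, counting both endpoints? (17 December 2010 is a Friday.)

17 December 2010 is a Friday; the first Tuesday on or after it is 21 December 2010 (4 days later).
From 21 December 2010 to 22 May 2011: 10 + 31 + 28 + 31 + 30 + 22 = 152 days (rest of December, January, February, March, April, May).
152 ÷ 7 = 21 full weeks with remainder 5, so 21 more Tuesdays after the first → 22.

22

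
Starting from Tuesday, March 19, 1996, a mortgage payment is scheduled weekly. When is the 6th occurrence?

The 6th occurrence is 5 intervals after the first: 5 × 7 = 35 days after March 19, 1996.
March has 31 days — 12 days to the end of March leaves 23.
23 days into April → April 23, 1996.

April 23, 1996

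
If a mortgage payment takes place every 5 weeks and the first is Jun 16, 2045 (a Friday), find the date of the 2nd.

Jul 21, 2045

The 2nd occurrence is 1 interval after the first: 1 × 35 = 35 days after Jun 16, 2045.
Jun has 30 days — 14 days to the end of Jun leaves 21.
21 days into Jul → Jul 21, 2045.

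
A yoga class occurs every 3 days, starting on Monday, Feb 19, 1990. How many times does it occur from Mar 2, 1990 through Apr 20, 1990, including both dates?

Occurrences land 3·i days after Feb 19, 1990 for i = 0, 1, 2, …
Mar 2, 1990 is 11 days after the start; 11 ÷ 3 = 3 remainder 2; since the remainder is 2, round up to i = 4. First occurrence in the window: #5 on Mar 3, 1990 (4×3 = 12 days in).
Apr 20, 1990 is 60 days after the start; 60 ÷ 3 = 20 remainder 0. Last occurrence in the window: #21 on Apr 20, 1990.
Occurrences #5 through #21: 17 in total.

17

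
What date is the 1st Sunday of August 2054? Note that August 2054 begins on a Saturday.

August 2054 begins on a Saturday, so the first Sunday is August 2 (1 day later).

2054-08-02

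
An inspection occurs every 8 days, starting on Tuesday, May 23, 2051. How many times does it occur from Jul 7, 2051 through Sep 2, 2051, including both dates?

7

Occurrences land 8·i days after May 23, 2051 for i = 0, 1, 2, …
Jul 7, 2051 is 45 days after the start; 45 ÷ 8 = 5 remainder 5; since the remainder is 5, round up to i = 6. First occurrence in the window: #7 on Jul 10, 2051 (6×8 = 48 days in).
Sep 2, 2051 is 102 days after the start; 102 ÷ 8 = 12 remainder 6. Last occurrence in the window: #13 on Aug 27, 2051.
Occurrences #7 through #13: 7 in total.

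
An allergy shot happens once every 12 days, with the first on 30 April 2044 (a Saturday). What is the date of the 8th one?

The 8th occurrence is 7 intervals after the first: 7 × 12 = 84 days after 30 April 2044.
April has 30 days — 0 days to the end of April leaves 84.
May has 31 days (53 left).
June has 30 days (23 left).
23 days into July → 23 July 2044.

23 July 2044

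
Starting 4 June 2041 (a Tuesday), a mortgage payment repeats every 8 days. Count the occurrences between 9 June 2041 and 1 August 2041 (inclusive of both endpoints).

7

Occurrences land 8·i days after 4 June 2041 for i = 0, 1, 2, …
9 June 2041 is 5 days after the start; 5 ÷ 8 = 0 remainder 5; since the remainder is 5, round up to i = 1. First occurrence in the window: #2 on 12 June 2041 (1×8 = 8 days in).
1 August 2041 is 58 days after the start; 58 ÷ 8 = 7 remainder 2. Last occurrence in the window: #8 on 30 July 2041.
Occurrences #2 through #8: 7 in total.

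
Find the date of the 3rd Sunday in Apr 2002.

Apr 21, 2002

Apr 2002 begins on a Monday, so the first Sunday is Apr 7 (6 days later).
The 3rd Sunday is 2 weeks later: 7 + 14 = 21.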